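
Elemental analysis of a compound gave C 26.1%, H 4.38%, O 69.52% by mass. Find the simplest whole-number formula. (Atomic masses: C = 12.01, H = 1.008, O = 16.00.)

CH2O2

Assume 100 g: 26.1 g C, 4.38 g H, 69.52 g O.
n(C) = 26.1/12.01 = 2.173, n(H) = 4.38/1.008 = 4.345, n(O) = 69.52/16.00 = 4.345
Ratios (÷ 2.173): C 1.000, H 1.999, O 1.999
≈ 1:2:2 → CH2O2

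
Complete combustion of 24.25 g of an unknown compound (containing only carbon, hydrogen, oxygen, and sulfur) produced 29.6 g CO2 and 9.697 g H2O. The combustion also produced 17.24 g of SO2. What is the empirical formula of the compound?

mol C = 29.6 / 44.01 = 0.6726; mass C = 0.6726 × 12.01 = 8.078 g
mol H = 2 × (9.697 / 18.02) = 1.076; mass H = 1.076 × 1.008 = 1.085 g
mol S = 17.24 / 64.07 = 0.2691; mass S = 8.629 g
mass O = 24.25 − (17.79) = 6.458 g → mol O = 0.4036
Smallest is S at 0.2691 mol; normalising gives C 2.500, H 4.000, O 1.500, S 1.000
×2: C 5.00, H 8.00, O 3.00, S 2.00 → C5H8O3S2

C5H8O3S2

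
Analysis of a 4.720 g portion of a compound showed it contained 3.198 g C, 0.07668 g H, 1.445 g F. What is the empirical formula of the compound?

C: 3.198 g ÷ 12.01 g/mol = 0.2663 mol
H: 0.07668 g ÷ 1.008 g/mol = 0.07607 mol
F: 1.445 g ÷ 19.00 g/mol = 0.07605 mol
Divide by the smallest (0.07605 mol F): C 3.501, H 1.000, F 1.000
Scaling by 2: C 7.00, H 2.00, F 2.00 → C7H2F2

C7H2F2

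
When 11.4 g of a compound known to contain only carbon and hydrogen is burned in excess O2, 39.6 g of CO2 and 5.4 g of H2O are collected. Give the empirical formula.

C3H2

mol C = 39.6 / 44.01 = 0.8998; mass C = 0.8998 × 12.01 = 10.81 g
mol H = 2 × (5.4 / 18.02) = 0.5993; mass H = 0.5993 × 1.008 = 0.6041 g
Smallest is H at 0.5993 mol; normalising gives C 1.501, H 1.000
Multiply by 2: C 3.00, H 2.00 → C3H2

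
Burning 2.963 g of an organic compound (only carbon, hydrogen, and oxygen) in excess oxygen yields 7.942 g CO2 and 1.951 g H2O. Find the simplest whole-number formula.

C5H6O

mol C = 7.942 / 44.01 = 0.1805; mass C = 0.1805 × 12.01 = 2.167 g
mol H = 2 × (1.951 / 18.02) = 0.2165; mass H = 0.2165 × 1.008 = 0.2183 g
mass O = 2.963 − (2.386) = 0.5774 g → mol O = 0.03609
Ratios (÷ 0.03609): C 5.000, H 6.000, O 1.000
Ratio ≈ 5:6:1, so the empirical formula is C5H6O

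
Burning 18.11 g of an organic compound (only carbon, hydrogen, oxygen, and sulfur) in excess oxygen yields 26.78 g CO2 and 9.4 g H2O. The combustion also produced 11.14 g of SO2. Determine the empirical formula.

mol C = 26.78 / 44.01 = 0.6085; mass C = 0.6085 × 12.01 = 7.308 g
mol H = 2 × (9.4 / 18.02) = 1.043; mass H = 1.043 × 1.008 = 1.052 g
mol S = 11.14 / 64.07 = 0.1739; mass S = 5.576 g
mass O = 18.11 − (13.94) = 4.174 g → mol O = 0.2609
Ratios (÷ 0.1739): C 3.500, H 6.000, O 1.500, S 1.000
Scaling by 2: C 7.00, H 12.00, O 3.00, S 2.00 → C7H12O3S2

C7H12O3S2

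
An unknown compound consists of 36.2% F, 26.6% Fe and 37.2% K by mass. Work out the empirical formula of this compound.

Assume 100 g: 36.2 g F, 26.6 g Fe, 37.2 g K.
Moles — F: 36.2 / 19.00 = 1.905 mol; Fe: 26.6 / 55.85 = 0.4763 mol; K: 37.2 / 39.10 = 0.9514 mol
Ratios (÷ 0.4763): F 4.000, Fe 1.000, K 1.998
Ratio ≈ 4:1:2, so the empirical formula is F4FeK2

F4FeK2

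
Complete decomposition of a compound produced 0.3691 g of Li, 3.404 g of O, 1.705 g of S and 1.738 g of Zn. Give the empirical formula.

Li2O8S2Zn

n(Li) = 0.3691/6.94 = 0.05318, n(O) = 3.404/16.00 = 0.2127, n(S) = 1.705/32.07 = 0.05316, n(Zn) = 1.738/65.38 = 0.02658
Ratios (÷ 0.02658): Li 2.001, O 8.003, S 2.000, Zn 1.000
Ratio ≈ 2:8:2:1, so the empirical formula is Li2O8S2Zn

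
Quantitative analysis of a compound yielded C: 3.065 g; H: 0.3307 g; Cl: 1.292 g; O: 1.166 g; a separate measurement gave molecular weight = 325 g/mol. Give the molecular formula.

C: 3.065 g ÷ 12.01 g/mol = 0.2552 mol
H: 0.3307 g ÷ 1.008 g/mol = 0.3281 mol
Cl: 1.292 g ÷ 35.45 g/mol = 0.03645 mol
O: 1.166 g ÷ 16.00 g/mol = 0.07287 mol
Divide by the smallest (0.03645 mol Cl): C 7.002, H 9.002, Cl 1.000, O 2.000
Ratio ≈ 7:9:1:2, so the empirical formula is C7H9ClO2
Empirical-formula mass = 160.59 g/mol
n = 325 / 160.59 = 2.02 ≈ 2
Molecular formula = (C7H9ClO2)×2 = C14H18Cl2O4

C14H18Cl2O4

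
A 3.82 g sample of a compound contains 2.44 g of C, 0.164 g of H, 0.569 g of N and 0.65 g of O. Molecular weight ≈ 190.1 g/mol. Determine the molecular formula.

C10H8N2O2

C: 2.44 g ÷ 12.01 g/mol = 0.2032 mol
H: 0.164 g ÷ 1.008 g/mol = 0.1627 mol
N: 0.569 g ÷ 14.01 g/mol = 0.04061 mol
O: 0.65 g ÷ 16.00 g/mol = 0.04063 mol
Smallest is N at 0.04061 mol; normalising gives C 5.002, H 4.006, N 1.000, O 1.000
→ C5H4NO
Empirical-formula mass = 94.09 g/mol
n = 190.1 / 94.09 = 2.02 ≈ 2
Molecular formula = (C5H4NO)×2 = C10H8N2O2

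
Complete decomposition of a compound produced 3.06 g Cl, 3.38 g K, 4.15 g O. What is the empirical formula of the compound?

n(Cl) = 3.06/35.45 = 0.08632, n(K) = 3.38/39.10 = 0.08645, n(O) = 4.15/16.00 = 0.2594
Ratios (÷ 0.08632): Cl 1.000, K 1.001, O 3.005
Ratio ≈ 1:1:3, so the empirical formula is ClKO3

ClKO3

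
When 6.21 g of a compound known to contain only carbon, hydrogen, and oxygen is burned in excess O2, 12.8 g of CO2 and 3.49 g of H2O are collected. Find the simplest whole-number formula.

C6H8O3

mol C = 12.8 / 44.01 = 0.2908; mass C = 0.2908 × 12.01 = 3.493 g
mol H = 2 × (3.49 / 18.02) = 0.3873; mass H = 0.3873 × 1.008 = 0.3904 g
mass O = 6.21 − (3.883) = 2.327 g → mol O = 0.1454
Divide by the smallest (0.1454 mol O): C 2.000, H 2.664, O 1.000
Multiply by 3: C 6.00, H 7.99, O 3.00 → C6H8O3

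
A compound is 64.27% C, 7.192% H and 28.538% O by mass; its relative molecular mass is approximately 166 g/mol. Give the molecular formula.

Assume 100 g: 64.27 g C, 7.192 g H, 28.538 g O.
Moles — C: 64.27 / 12.01 = 5.351 mol; H: 7.192 / 1.008 = 7.135 mol; O: 28.538 / 16.00 = 1.784 mol
Smallest is O at 1.784 mol; normalising gives C 3.000, H 4.000, O 1.000
≈ 3:4:1 → C3H4O
Empirical-formula mass = 56.06 g/mol
n = 166 / 56.06 = 2.96 ≈ 3
Molecular formula = (C3H4O)×3 = C9H12O3

C9H12O3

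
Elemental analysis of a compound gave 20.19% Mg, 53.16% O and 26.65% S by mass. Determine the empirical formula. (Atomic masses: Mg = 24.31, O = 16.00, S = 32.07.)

Assume 100 g: 20.19 g Mg, 53.16 g O, 26.65 g S.
n(Mg) = 20.19/24.31 = 0.8305, n(O) = 53.16/16.00 = 3.322, n(S) = 26.65/32.07 = 0.831
Divide by the smallest (0.8305 mol Mg): Mg 1.000, O 4.000, S 1.001
≈ 1:4:1 → MgO4S

MgO4S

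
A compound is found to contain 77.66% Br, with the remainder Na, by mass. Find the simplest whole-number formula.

Assume 100 g: 77.66 g Br, 22.34 g Na.
Br: 77.66 g ÷ 79.90 g/mol = 0.972 mol
Na: 22.34 g ÷ 22.99 g/mol = 0.9717 mol
Divide by the smallest (0.9717 mol Na): Br 1.000, Na 1.000
Ratio ≈ 1:1, so the empirical formula is BrNa

BrNa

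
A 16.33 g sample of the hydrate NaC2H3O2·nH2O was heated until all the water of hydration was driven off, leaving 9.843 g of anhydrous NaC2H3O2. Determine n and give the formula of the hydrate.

NaC2H3O2·3H2O

Mass of water lost = 16.33 − 9.843 = 6.487 g → 6.487 / 18.02 = 0.36 mol H2O
Molar mass of NaC2H3O2 = 82.03 g/mol → mol NaC2H3O2 = 9.843 / 82.03 = 0.12
n = 0.36 / 0.12 = 3.00 ≈ 3 → NaC2H3O2·3H2O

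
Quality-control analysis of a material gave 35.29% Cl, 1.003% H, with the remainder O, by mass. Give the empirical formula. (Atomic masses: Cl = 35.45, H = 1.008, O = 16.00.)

ClHO4

Assume 100 g: 35.29 g Cl, 1.003 g H, 63.707 g O.
n(Cl) = 35.29/35.45 = 0.9955, n(H) = 1.003/1.008 = 0.995, n(O) = 63.707/16.00 = 3.982
Ratios (÷ 0.995): Cl 1.000, H 1.000, O 4.002
Ratio ≈ 1:1:4, so the empirical formula is ClHO4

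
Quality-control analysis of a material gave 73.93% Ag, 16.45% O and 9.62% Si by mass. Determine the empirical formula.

Ag2O3Si

Assume 100 g: 73.93 g Ag, 16.45 g O, 9.62 g Si.
Moles — Ag: 73.93 / 107.87 = 0.6854 mol; O: 16.45 / 16.00 = 1.028 mol; Si: 9.62 / 28.09 = 0.3425 mol
Ratios (÷ 0.3425): Ag 2.001, O 3.002, Si 1.000
Ratio ≈ 2:3:1, so the empirical formula is Ag2O3Si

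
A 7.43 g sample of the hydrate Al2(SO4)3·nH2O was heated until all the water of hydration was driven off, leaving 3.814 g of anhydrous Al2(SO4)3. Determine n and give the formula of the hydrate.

Al2(SO4)3·18H2O

Mass of water lost = 7.43 − 3.814 = 3.616 g → 3.616 / 18.02 = 0.2007 mol H2O
Molar mass of Al2(SO4)3 = 342.17 g/mol → mol Al2(SO4)3 = 3.814 / 342.17 = 0.01115
n = 0.2007 / 0.01115 = 18.00 ≈ 18 → Al2(SO4)3·18H2O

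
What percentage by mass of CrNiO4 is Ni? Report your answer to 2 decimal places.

33.60%

Molar mass = 1(52.00) + 1(58.69) + 4(16.00) = 174.690 g/mol
Mass of Ni per mole = 1 × 58.69 = 58.690 g
% Ni = 58.690 / 174.690 × 100 = 33.60%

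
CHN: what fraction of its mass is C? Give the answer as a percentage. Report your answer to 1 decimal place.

44.4%

Molar mass = 1(12.01) + 1(1.008) + 1(14.01) = 27.028 g/mol
Mass of C per mole = 1 × 12.01 = 12.010 g
% C = 12.010 / 27.028 × 100 = 44.4%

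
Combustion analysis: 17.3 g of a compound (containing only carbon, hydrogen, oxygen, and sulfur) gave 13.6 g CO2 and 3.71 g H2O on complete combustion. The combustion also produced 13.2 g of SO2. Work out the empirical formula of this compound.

C3H4O4S2

mol C = 13.6 / 44.01 = 0.3090; mass C = 0.3090 × 12.01 = 3.711 g
mol H = 2 × (3.71 / 18.02) = 0.4118; mass H = 0.4118 × 1.008 = 0.4151 g
mol S = 13.2 / 64.07 = 0.2060; mass S = 6.607 g
mass O = 17.3 − (10.73) = 6.566 g → mol O = 0.4104
Divide by the smallest (0.206 mol S): C 1.500, H 1.999, O 1.992, S 1.000
×2: C 3.00, H 4.00, O 3.98, S 2.00 → C3H4O4S2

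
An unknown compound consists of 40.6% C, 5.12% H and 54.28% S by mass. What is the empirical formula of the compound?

Assume 100 g: 40.6 g C, 5.12 g H, 54.28 g S.
Moles — C: 40.6 / 12.01 = 3.381 mol; H: 5.12 / 1.008 = 5.079 mol; S: 54.28 / 32.07 = 1.693 mol
Ratios (÷ 1.693): C 1.997, H 3.001, S 1.000
Ratio ≈ 2:3:1, so the empirical formula is C2H3S

C2H3S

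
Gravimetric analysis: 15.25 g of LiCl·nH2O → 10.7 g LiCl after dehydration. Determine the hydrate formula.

Mass of water lost = 15.25 − 10.7 = 4.55 g → 4.55 / 18.02 = 0.2525 mol H2O
Molar mass of LiCl = 42.39 g/mol → mol LiCl = 10.7 / 42.39 = 0.2524
n = 0.2525 / 0.2524 = 1.00 ≈ 1 → LiCl·H2O

LiCl·H2O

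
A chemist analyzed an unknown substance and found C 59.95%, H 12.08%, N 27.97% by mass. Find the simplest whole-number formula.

Assume 100 g: 59.95 g C, 12.08 g H, 27.97 g N.
n(C) = 59.95/12.01 = 4.992, n(H) = 12.08/1.008 = 11.98, n(N) = 27.97/14.01 = 1.996
Ratios (÷ 1.996): C 2.500, H 6.003, N 1.000
×2: C 5.00, H 12.01, N 2.00 → C5H12N2

C5H12N2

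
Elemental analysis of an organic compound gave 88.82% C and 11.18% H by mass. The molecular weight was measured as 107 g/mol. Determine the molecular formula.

C8H12

Assume 100 g: 88.82 g C, 11.18 g H.
n(C) = 88.82/12.01 = 7.396, n(H) = 11.18/1.008 = 11.09
Divide by the smallest (7.396 mol C): C 1.000, H 1.500
×2: C 2.00, H 3.00 → C2H3
Empirical-formula mass = 27.04 g/mol
n = 107 / 27.04 = 3.96 ≈ 4
Molecular formula = (C2H3)×4 = C8H12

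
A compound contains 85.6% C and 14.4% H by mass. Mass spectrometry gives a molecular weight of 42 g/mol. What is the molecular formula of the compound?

C3H6

Assume 100 g: 85.6 g C, 14.4 g H.
Moles — C: 85.6 / 12.01 = 7.127 mol; H: 14.4 / 1.008 = 14.29 mol
Divide by the smallest (7.127 mol C): C 1.000, H 2.004
Ratio ≈ 1:2, so the empirical formula is CH2
Empirical-formula mass = 14.03 g/mol
n = 42 / 14.03 = 2.99 ≈ 3
Molecular formula = (CH2)×3 = C3H6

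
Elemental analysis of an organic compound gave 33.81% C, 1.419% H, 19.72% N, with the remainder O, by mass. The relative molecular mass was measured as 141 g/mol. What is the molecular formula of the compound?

C4H2N2O4

Assume 100 g: 33.81 g C, 1.419 g H, 19.72 g N, 45.051 g O.
Moles — C: 33.81 / 12.01 = 2.815 mol; H: 1.419 / 1.008 = 1.408 mol; N: 19.72 / 14.01 = 1.408 mol; O: 45.051 / 16.00 = 2.816 mol
Smallest is N at 1.408 mol; normalising gives C 2.000, H 1.000, N 1.000, O 2.000
Ratio ≈ 2:1:1:2, so the empirical formula is C2HNO2
Empirical-formula mass = 71.04 g/mol
n = 141 / 71.04 = 1.98 ≈ 2
Molecular formula = (C2HNO2)×2 = C4H2N2O4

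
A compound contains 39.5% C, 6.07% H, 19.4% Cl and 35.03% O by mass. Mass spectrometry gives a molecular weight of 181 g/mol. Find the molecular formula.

C6H11ClO4

Assume 100 g: 39.5 g C, 6.07 g H, 19.4 g Cl, 35.03 g O.
Moles — C: 39.5 / 12.01 = 3.289 mol; H: 6.07 / 1.008 = 6.022 mol; Cl: 19.4 / 35.45 = 0.5472 mol; O: 35.03 / 16.00 = 2.189 mol
Divide by the smallest (0.5472 mol Cl): C 6.010, H 11.004, Cl 1.000, O 4.001
→ C6H11ClO4
Empirical-formula mass = 182.60 g/mol
n = 181 / 182.60 = 0.99 ≈ 1
Molecular formula = empirical formula = C6H11ClO4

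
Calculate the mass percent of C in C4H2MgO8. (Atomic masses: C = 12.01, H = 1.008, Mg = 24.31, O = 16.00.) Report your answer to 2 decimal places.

Molar mass = 4(12.01) + 2(1.008) + 1(24.31) + 8(16.00) = 202.366 g/mol
Mass of C per mole = 4 × 12.01 = 48.040 g
% C = 48.040 / 202.366 × 100 = 23.74%

23.74%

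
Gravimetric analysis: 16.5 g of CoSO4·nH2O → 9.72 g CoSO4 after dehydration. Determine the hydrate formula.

Mass of water lost = 16.5 − 9.72 = 6.78 g → 6.78 / 18.02 = 0.3762 mol H2O
Molar mass of CoSO4 = 155.00 g/mol → mol CoSO4 = 9.72 / 155.00 = 0.06271
n = 0.3762 / 0.06271 = 6.00 ≈ 6 → CoSO4·6H2O

CoSO4·6H2O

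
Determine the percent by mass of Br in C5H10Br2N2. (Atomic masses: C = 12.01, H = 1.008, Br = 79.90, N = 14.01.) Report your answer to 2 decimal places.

Molar mass = 5(12.01) + 10(1.008) + 2(79.90) + 2(14.01) = 257.950 g/mol
Mass of Br per mole = 2 × 79.90 = 159.800 g
% Br = 159.800 / 257.950 × 100 = 61.95%

61.95%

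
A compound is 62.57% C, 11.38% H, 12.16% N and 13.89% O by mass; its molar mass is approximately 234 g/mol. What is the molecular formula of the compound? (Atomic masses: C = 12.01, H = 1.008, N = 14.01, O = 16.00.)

Assume 100 g: 62.57 g C, 11.38 g H, 12.16 g N, 13.89 g O.
n(C) = 62.57/12.01 = 5.21, n(H) = 11.38/1.008 = 11.29, n(N) = 12.16/14.01 = 0.868, n(O) = 13.89/16.00 = 0.8681
Ratios (÷ 0.868): C 6.002, H 13.007, N 1.000, O 1.000
→ C6H13NO
Empirical-formula mass = 115.17 g/mol
n = 234 / 115.17 = 2.03 ≈ 2
Molecular formula = (C6H13NO)×2 = C12H26N2O2

C12H26N2O2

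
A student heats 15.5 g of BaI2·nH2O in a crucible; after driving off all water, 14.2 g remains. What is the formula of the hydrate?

Mass of water lost = 15.5 − 14.2 = 1.3 g → 1.3 / 18.02 = 0.07214 mol H2O
Molar mass of BaI2 = 391.13 g/mol → mol BaI2 = 14.2 / 391.13 = 0.03631
n = 0.07214 / 0.03631 = 1.99 ≈ 2 → BaI2·2H2O

BaI2·2H2O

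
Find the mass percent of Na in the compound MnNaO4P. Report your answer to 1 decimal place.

Molar mass = 1(54.94) + 1(22.99) + 4(16.00) + 1(30.97) = 172.900 g/mol
Mass of Na per mole = 1 × 22.99 = 22.990 g
% Na = 22.990 / 172.900 × 100 = 13.3%

13.3%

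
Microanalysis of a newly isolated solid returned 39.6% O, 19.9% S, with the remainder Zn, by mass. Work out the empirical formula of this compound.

O4SZn

Assume 100 g: 39.6 g O, 19.9 g S, 40.5 g Zn.
n(O) = 39.6/16.00 = 2.475, n(S) = 19.9/32.07 = 0.6205, n(Zn) = 40.5/65.38 = 0.6195
Divide by the smallest (0.6195 mol Zn): O 3.995, S 1.002, Zn 1.000
Ratio ≈ 4:1:1, so the empirical formula is O4SZn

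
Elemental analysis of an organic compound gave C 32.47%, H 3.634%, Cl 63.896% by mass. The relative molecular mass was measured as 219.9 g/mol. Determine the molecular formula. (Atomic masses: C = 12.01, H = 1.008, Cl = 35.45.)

C6H8Cl4

Assume 100 g: 32.47 g C, 3.634 g H, 63.896 g Cl.
Moles — C: 32.47 / 12.01 = 2.704 mol; H: 3.634 / 1.008 = 3.605 mol; Cl: 63.896 / 35.45 = 1.802 mol
Ratios (÷ 1.802): C 1.500, H 2.000, Cl 1.000
Scaling by 2: C 3.00, H 4.00, Cl 2.00 → C3H4Cl2
Empirical-formula mass = 110.96 g/mol
n = 219.9 / 110.96 = 1.98 ≈ 2
Molecular formula = (C3H4Cl2)×2 = C6H8Cl4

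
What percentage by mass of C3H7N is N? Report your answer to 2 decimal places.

24.54%

Molar mass = 3(12.01) + 7(1.008) + 1(14.01) = 57.096 g/mol
Mass of N per mole = 1 × 14.01 = 14.010 g
% N = 14.010 / 57.096 × 100 = 24.54%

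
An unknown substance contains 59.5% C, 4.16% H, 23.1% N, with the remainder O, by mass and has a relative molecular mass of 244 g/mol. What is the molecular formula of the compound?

Assume 100 g: 59.5 g C, 4.16 g H, 23.1 g N, 13.24 g O.
C: 59.5 g ÷ 12.01 g/mol = 4.954 mol
H: 4.16 g ÷ 1.008 g/mol = 4.127 mol
N: 23.1 g ÷ 14.01 g/mol = 1.649 mol
O: 13.24 g ÷ 16.00 g/mol = 0.8275 mol
Ratios (÷ 0.8275): C 5.987, H 4.987, N 1.993, O 1.000
≈ 6:5:2:1 → C6H5N2O
Empirical-formula mass = 121.12 g/mol
n = 244 / 121.12 = 2.01 ≈ 2
Molecular formula = (C6H5N2O)×2 = C12H10N4O2

C12H10N4O2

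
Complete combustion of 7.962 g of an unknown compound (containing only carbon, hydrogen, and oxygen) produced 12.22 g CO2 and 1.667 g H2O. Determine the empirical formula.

C3H2O3

mol C = 12.22 / 44.01 = 0.2777; mass C = 0.2777 × 12.01 = 3.335 g
mol H = 2 × (1.667 / 18.02) = 0.1850; mass H = 0.1850 × 1.008 = 0.1865 g
mass O = 7.962 − (3.521) = 4.441 g → mol O = 0.2775
Ratios (÷ 0.185): C 1.501, H 1.000, O 1.500
×2: C 3.00, H 2.00, O 3.00 → C3H2O3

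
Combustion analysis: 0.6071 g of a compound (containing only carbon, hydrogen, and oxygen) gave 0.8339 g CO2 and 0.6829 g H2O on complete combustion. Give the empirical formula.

mol C = 0.8339 / 44.01 = 0.01895; mass C = 0.01895 × 12.01 = 0.2276 g
mol H = 2 × (0.6829 / 18.02) = 0.07579; mass H = 0.07579 × 1.008 = 0.07640 g
mass O = 0.6071 − (0.3040) = 0.3031 g → mol O = 0.01895
Smallest is O at 0.01895 mol; normalising gives C 1.000, H 4.001, O 1.000
≈ 1:4:1 → CH4O

CH4O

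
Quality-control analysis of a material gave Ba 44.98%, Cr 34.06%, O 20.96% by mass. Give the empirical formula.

Assume 100 g: 44.98 g Ba, 34.06 g Cr, 20.96 g O.
Ba: 44.98 g ÷ 137.33 g/mol = 0.3275 mol
Cr: 34.06 g ÷ 52.00 g/mol = 0.655 mol
O: 20.96 g ÷ 16.00 g/mol = 1.31 mol
Smallest is Ba at 0.3275 mol; normalising gives Ba 1.000, Cr 2.000, O 4.000
≈ 1:2:4 → BaCr2O4

BaCr2O4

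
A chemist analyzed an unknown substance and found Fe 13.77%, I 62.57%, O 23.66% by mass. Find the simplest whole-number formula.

Assume 100 g: 13.77 g Fe, 62.57 g I, 23.66 g O.
Fe: 13.77 g ÷ 55.85 g/mol = 0.2466 mol
I: 62.57 g ÷ 126.90 g/mol = 0.4931 mol
O: 23.66 g ÷ 16.00 g/mol = 1.479 mol
Smallest is Fe at 0.2466 mol; normalising gives Fe 1.000, I 2.000, O 5.998
→ FeI2O6

FeI2O6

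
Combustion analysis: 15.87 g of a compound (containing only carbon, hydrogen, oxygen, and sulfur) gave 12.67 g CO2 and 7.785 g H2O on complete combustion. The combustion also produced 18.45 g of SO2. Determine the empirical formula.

mol C = 12.67 / 44.01 = 0.2879; mass C = 0.2879 × 12.01 = 3.458 g
mol H = 2 × (7.785 / 18.02) = 0.8640; mass H = 0.8640 × 1.008 = 0.8710 g
mol S = 18.45 / 64.07 = 0.2880; mass S = 9.235 g
mass O = 15.87 − (13.56) = 2.306 g → mol O = 0.1442
Smallest is O at 0.1442 mol; normalising gives C 1.997, H 5.994, O 1.000, S 1.998
Ratio ≈ 2:6:1:2, so the empirical formula is C2H6OS2

C2H6OS2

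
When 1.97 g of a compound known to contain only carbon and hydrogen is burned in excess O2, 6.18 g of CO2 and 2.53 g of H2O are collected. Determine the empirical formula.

mol C = 6.18 / 44.01 = 0.1404; mass C = 0.1404 × 12.01 = 1.686 g
mol H = 2 × (2.53 / 18.02) = 0.2808; mass H = 0.2808 × 1.008 = 0.2830 g
Ratios (÷ 0.1404): C 1.000, H 2.000
Ratio ≈ 1:2, so the empirical formula is CH2

CH2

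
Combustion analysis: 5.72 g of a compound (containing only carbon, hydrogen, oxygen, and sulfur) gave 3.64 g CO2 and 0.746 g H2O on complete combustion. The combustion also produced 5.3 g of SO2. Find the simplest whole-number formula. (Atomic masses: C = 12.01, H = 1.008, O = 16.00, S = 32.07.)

mol C = 3.64 / 44.01 = 0.08271; mass C = 0.08271 × 12.01 = 0.9933 g
mol H = 2 × (0.746 / 18.02) = 0.08280; mass H = 0.08280 × 1.008 = 0.08346 g
mol S = 5.3 / 64.07 = 0.08272; mass S = 2.653 g
mass O = 5.72 − (3.730) = 1.990 g → mol O = 0.1244
Divide by the smallest (0.08271 mol C): C 1.000, H 1.001, O 1.504, S 1.000
Multiply by 2: C 2.00, H 2.00, O 3.01, S 2.00 → C2H2O3S2

C2H2O3S2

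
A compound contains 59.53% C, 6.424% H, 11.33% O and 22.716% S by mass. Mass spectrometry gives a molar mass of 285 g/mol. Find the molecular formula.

Assume 100 g: 59.53 g C, 6.424 g H, 11.33 g O, 22.716 g S.
C: 59.53 g ÷ 12.01 g/mol = 4.957 mol
H: 6.424 g ÷ 1.008 g/mol = 6.373 mol
O: 11.33 g ÷ 16.00 g/mol = 0.7081 mol
S: 22.716 g ÷ 32.07 g/mol = 0.7083 mol
Divide by the smallest (0.7081 mol O): C 7.000, H 9.000, O 1.000, S 1.000
≈ 7:9:1:1 → C7H9OS
Empirical-formula mass = 141.21 g/mol
n = 285 / 141.21 = 2.02 ≈ 2
Molecular formula = (C7H9OS)×2 = C14H18O2S2

C14H18O2S2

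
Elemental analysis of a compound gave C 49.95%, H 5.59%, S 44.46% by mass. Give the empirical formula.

Assume 100 g: 49.95 g C, 5.59 g H, 44.46 g S.
Moles — C: 49.95 / 12.01 = 4.159 mol; H: 5.59 / 1.008 = 5.546 mol; S: 44.46 / 32.07 = 1.386 mol
Ratios (÷ 1.386): C 3.000, H 4.000, S 1.000
≈ 3:4:1 → C3H4S

C3H4S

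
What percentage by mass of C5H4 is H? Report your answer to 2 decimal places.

Molar mass = 5(12.01) + 4(1.008) = 64.082 g/mol
Mass of H per mole = 4 × 1.008 = 4.032 g
% H = 4.032 / 64.082 × 100 = 6.29%

6.29%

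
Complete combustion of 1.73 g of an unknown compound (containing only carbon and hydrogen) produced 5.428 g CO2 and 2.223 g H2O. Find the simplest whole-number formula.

mol C = 5.428 / 44.01 = 0.1233; mass C = 0.1233 × 12.01 = 1.481 g
mol H = 2 × (2.223 / 18.02) = 0.2467; mass H = 0.2467 × 1.008 = 0.2487 g
Smallest is C at 0.1233 mol; normalising gives C 1.000, H 2.000
Ratio ≈ 1:2, so the empirical formula is CH2

CH2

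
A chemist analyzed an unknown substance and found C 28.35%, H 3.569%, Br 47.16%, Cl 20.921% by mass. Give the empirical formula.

Assume 100 g: 28.35 g C, 3.569 g H, 47.16 g Br, 20.921 g Cl.
n(C) = 28.35/12.01 = 2.361, n(H) = 3.569/1.008 = 3.541, n(Br) = 47.16/79.90 = 0.5902, n(Cl) = 20.921/35.45 = 0.5902
Ratios (÷ 0.5902): C 4.000, H 6.000, Br 1.000, Cl 1.000
→ C4H6BrCl

C4H6BrCl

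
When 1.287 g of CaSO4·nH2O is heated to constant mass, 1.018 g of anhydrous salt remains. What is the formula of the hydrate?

Mass of water lost = 1.287 − 1.018 = 0.269 g → 0.269 / 18.02 = 0.01493 mol H2O
Molar mass of CaSO4 = 136.15 g/mol → mol CaSO4 = 1.018 / 136.15 = 0.007477
n = 0.01493 / 0.007477 = 2.00 ≈ 2 → CaSO4·2H2O

CaSO4·2H2O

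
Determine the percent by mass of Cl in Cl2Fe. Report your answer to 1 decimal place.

55.9%

Molar mass = 2(35.45) + 1(55.85) = 126.750 g/mol
Mass of Cl per mole = 2 × 35.45 = 70.900 g
% Cl = 70.900 / 126.750 × 100 = 55.9%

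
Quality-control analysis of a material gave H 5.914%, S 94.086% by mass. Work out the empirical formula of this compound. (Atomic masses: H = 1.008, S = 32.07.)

H2S

Assume 100 g: 5.914 g H, 94.086 g S.
Moles — H: 5.914 / 1.008 = 5.867 mol; S: 94.086 / 32.07 = 2.934 mol
Smallest is S at 2.934 mol; normalising gives H 2.000, S 1.000
Ratio ≈ 2:1, so the empirical formula is H2S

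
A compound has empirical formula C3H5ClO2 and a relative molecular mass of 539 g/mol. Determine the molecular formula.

C15H25Cl5O10

Empirical-formula mass = 108.52 g/mol
n = 539 / 108.52 = 4.97 ≈ 5
Molecular formula = (C3H5ClO2)5 = C15H25Cl5O10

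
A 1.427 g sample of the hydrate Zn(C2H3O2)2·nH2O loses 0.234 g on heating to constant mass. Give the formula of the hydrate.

Mass of anhydrous Zn(C2H3O2)2 = 1.427 − 0.234 = 1.193 g
mol H2O = 0.234 / 18.02 = 0.01299
Molar mass of Zn(C2H3O2)2 = 183.47 g/mol → mol Zn(C2H3O2)2 = 1.193 / 183.47 = 0.006502
n = 0.01299 / 0.006502 = 2.00 ≈ 2 → Zn(C2H3O2)2·2H2O

Zn(C2H3O2)2·2H2O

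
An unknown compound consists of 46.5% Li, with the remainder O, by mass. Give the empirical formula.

Li2O

Assume 100 g: 46.5 g Li, 53.5 g O.
Moles — Li: 46.5 / 6.94 = 6.7 mol; O: 53.5 / 16.00 = 3.344 mol
Smallest is O at 3.344 mol; normalising gives Li 2.004, O 1.000
→ Li2O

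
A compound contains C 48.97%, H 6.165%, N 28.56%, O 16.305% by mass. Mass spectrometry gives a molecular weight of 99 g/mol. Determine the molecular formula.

C4H6N2O

Assume 100 g: 48.97 g C, 6.165 g H, 28.56 g N, 16.305 g O.
Moles — C: 48.97 / 12.01 = 4.077 mol; H: 6.165 / 1.008 = 6.116 mol; N: 28.56 / 14.01 = 2.039 mol; O: 16.305 / 16.00 = 1.019 mol
Divide by the smallest (1.019 mol O): C 4.001, H 6.002, N 2.000, O 1.000
→ C4H6N2O
Empirical-formula mass = 98.11 g/mol
n = 99 / 98.11 = 1.01 ≈ 1
Molecular formula = empirical formula = C4H6N2O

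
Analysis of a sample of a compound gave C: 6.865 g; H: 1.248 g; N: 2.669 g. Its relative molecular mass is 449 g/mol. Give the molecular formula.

C24H52N8

n(C) = 6.865/12.01 = 0.5716, n(H) = 1.248/1.008 = 1.238, n(N) = 2.669/14.01 = 0.1905
Ratios (÷ 0.1905): C 3.000, H 6.499, N 1.000
Scaling by 2: C 6.00, H 13.00, N 2.00 → C6H13N2
Empirical-formula mass = 113.18 g/mol
n = 449 / 113.18 = 3.97 ≈ 4
Molecular formula = (C6H13N2)×4 = C24H52N8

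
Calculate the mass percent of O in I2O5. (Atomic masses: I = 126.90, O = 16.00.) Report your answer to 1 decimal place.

24.0%

Molar mass = 2(126.90) + 5(16.00) = 333.800 g/mol
Mass of O per mole = 5 × 16.00 = 80.000 g
% O = 80.000 / 333.800 × 100 = 24.0%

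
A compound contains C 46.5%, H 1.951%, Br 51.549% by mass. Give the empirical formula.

C6H3Br

Assume 100 g: 46.5 g C, 1.951 g H, 51.549 g Br.
C: 46.5 g ÷ 12.01 g/mol = 3.872 mol
H: 1.951 g ÷ 1.008 g/mol = 1.936 mol
Br: 51.549 g ÷ 79.90 g/mol = 0.6452 mol
Ratios (÷ 0.6452): C 6.001, H 3.000, Br 1.000
≈ 6:3:1 → C6H3Br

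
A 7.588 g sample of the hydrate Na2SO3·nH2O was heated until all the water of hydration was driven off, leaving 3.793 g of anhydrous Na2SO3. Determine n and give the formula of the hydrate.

Mass of water lost = 7.588 − 3.793 = 3.795 g → 3.795 / 18.02 = 0.2106 mol H2O
Molar mass of Na2SO3 = 126.05 g/mol → mol Na2SO3 = 3.793 / 126.05 = 0.03009
n = 0.2106 / 0.03009 = 7.00 ≈ 7 → Na2SO3·7H2O

Na2SO3·7H2O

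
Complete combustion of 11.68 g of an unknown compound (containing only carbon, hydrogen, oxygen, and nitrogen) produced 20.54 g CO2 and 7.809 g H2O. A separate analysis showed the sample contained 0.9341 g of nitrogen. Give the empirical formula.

C7H13NO4

mol C = 20.54 / 44.01 = 0.4667; mass C = 0.4667 × 12.01 = 5.605 g
mol H = 2 × (7.809 / 18.02) = 0.8667; mass H = 0.8667 × 1.008 = 0.8736 g
mol N = 0.9341 / 14.01 = 0.06667
mass O = 11.68 − (7.413) = 4.267 g → mol O = 0.2667
Ratios (÷ 0.06667): C 7.000, H 12.999, N 1.000, O 4.000
Ratio ≈ 7:13:1:4, so the empirical formula is C7H13NO4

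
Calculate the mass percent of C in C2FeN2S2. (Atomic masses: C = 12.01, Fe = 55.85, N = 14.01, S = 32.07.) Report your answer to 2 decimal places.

Molar mass = 2(12.01) + 1(55.85) + 2(14.01) + 2(32.07) = 172.030 g/mol
Mass of C per mole = 2 × 12.01 = 24.020 g
% C = 24.020 / 172.030 × 100 = 13.96%

13.96%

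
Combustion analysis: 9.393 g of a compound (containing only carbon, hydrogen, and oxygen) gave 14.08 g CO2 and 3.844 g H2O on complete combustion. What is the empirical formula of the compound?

mol C = 14.08 / 44.01 = 0.3199; mass C = 0.3199 × 12.01 = 3.842 g
mol H = 2 × (3.844 / 18.02) = 0.4266; mass H = 0.4266 × 1.008 = 0.4301 g
mass O = 9.393 − (4.272) = 5.121 g → mol O = 0.3200
Ratios (÷ 0.3199): C 1.000, H 1.334, O 1.000
Scaling by 3: C 3.00, H 4.00, O 3.00 → C3H4O3

C3H4O3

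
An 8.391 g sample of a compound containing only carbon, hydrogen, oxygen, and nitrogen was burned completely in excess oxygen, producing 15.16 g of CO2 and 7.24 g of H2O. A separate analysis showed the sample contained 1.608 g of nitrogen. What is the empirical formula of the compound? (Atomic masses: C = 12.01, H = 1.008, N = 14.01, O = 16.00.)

mol C = 15.16 / 44.01 = 0.3445; mass C = 0.3445 × 12.01 = 4.137 g
mol H = 2 × (7.24 / 18.02) = 0.8036; mass H = 0.8036 × 1.008 = 0.8100 g
mol N = 1.608 / 14.01 = 0.1148
mass O = 8.391 − (6.555) = 1.836 g → mol O = 0.1147
Smallest is O at 0.1147 mol; normalising gives C 3.002, H 7.003, N 1.000, O 1.000
Ratio ≈ 3:7:1:1, so the empirical formula is C3H7NO

C3H7NO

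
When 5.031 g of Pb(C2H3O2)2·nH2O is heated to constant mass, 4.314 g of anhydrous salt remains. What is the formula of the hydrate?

Mass of water lost = 5.031 − 4.314 = 0.717 g → 0.717 / 18.02 = 0.03979 mol H2O
Molar mass of Pb(C2H3O2)2 = 325.29 g/mol → mol Pb(C2H3O2)2 = 4.314 / 325.29 = 0.01326
n = 0.03979 / 0.01326 = 3.00 ≈ 3 → Pb(C2H3O2)2·3H2O

Pb(C2H3O2)2·3H2O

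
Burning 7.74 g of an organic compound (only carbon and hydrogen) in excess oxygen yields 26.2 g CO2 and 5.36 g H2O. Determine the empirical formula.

CH

mol C = 26.2 / 44.01 = 0.5953; mass C = 0.5953 × 12.01 = 7.150 g
mol H = 2 × (5.36 / 18.02) = 0.5949; mass H = 0.5949 × 1.008 = 0.5997 g
Ratios (÷ 0.5949): C 1.001, H 1.000
→ CH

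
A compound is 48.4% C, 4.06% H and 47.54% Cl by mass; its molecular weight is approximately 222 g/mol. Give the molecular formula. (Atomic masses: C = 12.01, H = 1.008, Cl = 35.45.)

Assume 100 g: 48.4 g C, 4.06 g H, 47.54 g Cl.
C: 48.4 g ÷ 12.01 g/mol = 4.03 mol
H: 4.06 g ÷ 1.008 g/mol = 4.028 mol
Cl: 47.54 g ÷ 35.45 g/mol = 1.341 mol
Divide by the smallest (1.341 mol Cl): C 3.005, H 3.003, Cl 1.000
Ratio ≈ 3:3:1, so the empirical formula is C3H3Cl
Empirical-formula mass = 74.50 g/mol
n = 222 / 74.50 = 2.98 ≈ 3
Molecular formula = (C3H3Cl)×3 = C9H9Cl3

C9H9Cl3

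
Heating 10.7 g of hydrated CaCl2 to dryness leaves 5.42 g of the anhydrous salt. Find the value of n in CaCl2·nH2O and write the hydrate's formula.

CaCl2·6H2O

Mass of water lost = 10.7 − 5.42 = 5.28 g → 5.28 / 18.02 = 0.293 mol H2O
Molar mass of CaCl2 = 110.98 g/mol → mol CaCl2 = 5.42 / 110.98 = 0.04884
n = 0.293 / 0.04884 = 6.00 ≈ 6 → CaCl2·6H2O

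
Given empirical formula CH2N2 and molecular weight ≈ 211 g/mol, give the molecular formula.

C5H10N10

Empirical-formula mass = 42.05 g/mol
n = 211 / 42.05 = 5.02 ≈ 5
Molecular formula = (CH2N2)5 = C5H10N10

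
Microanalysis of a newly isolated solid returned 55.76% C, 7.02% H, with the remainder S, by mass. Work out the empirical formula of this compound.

Assume 100 g: 55.76 g C, 7.02 g H, 37.22 g S.
C: 55.76 g ÷ 12.01 g/mol = 4.643 mol
H: 7.02 g ÷ 1.008 g/mol = 6.964 mol
S: 37.22 g ÷ 32.07 g/mol = 1.161 mol
Smallest is S at 1.161 mol; normalising gives C 4.000, H 6.001, S 1.000
Ratio ≈ 4:6:1, so the empirical formula is C4H6S

C4H6S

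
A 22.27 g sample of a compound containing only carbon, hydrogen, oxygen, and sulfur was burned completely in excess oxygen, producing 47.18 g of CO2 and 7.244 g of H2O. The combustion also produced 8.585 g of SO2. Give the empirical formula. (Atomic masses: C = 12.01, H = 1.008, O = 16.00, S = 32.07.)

C8H6O2S

mol C = 47.18 / 44.01 = 1.072; mass C = 1.072 × 12.01 = 12.88 g
mol H = 2 × (7.244 / 18.02) = 0.8040; mass H = 0.8040 × 1.008 = 0.8104 g
mol S = 8.585 / 64.07 = 0.1340; mass S = 4.297 g
mass O = 22.27 − (17.98) = 4.287 g → mol O = 0.2680
Ratios (÷ 0.134): C 8.001, H 6.000, O 2.000, S 1.000
→ C8H6O2S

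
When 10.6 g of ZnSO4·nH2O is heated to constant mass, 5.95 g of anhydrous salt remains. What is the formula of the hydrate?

Mass of water lost = 10.6 − 5.95 = 4.65 g → 4.65 / 18.02 = 0.258 mol H2O
Molar mass of ZnSO4 = 161.45 g/mol → mol ZnSO4 = 5.95 / 161.45 = 0.03685
n = 0.258 / 0.03685 = 7.00 ≈ 7 → ZnSO4·7H2O

ZnSO4·7H2O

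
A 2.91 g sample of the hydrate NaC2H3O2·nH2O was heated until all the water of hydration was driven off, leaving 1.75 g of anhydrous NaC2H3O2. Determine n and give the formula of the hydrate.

Mass of water lost = 2.91 − 1.75 = 1.16 g → 1.16 / 18.02 = 0.06437 mol H2O
Molar mass of NaC2H3O2 = 82.03 g/mol → mol NaC2H3O2 = 1.75 / 82.03 = 0.02133
n = 0.06437 / 0.02133 = 3.02 ≈ 3 → NaC2H3O2·3H2O

NaC2H3O2·3H2O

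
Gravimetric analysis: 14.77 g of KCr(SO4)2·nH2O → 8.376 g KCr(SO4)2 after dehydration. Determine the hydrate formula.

KCr(SO4)2·12H2O

Mass of water lost = 14.77 − 8.376 = 6.394 g → 6.394 / 18.02 = 0.3548 mol H2O
Molar mass of KCr(SO4)2 = 283.24 g/mol → mol KCr(SO4)2 = 8.376 / 283.24 = 0.02957
n = 0.3548 / 0.02957 = 12.00 ≈ 12 → KCr(SO4)2·12H2O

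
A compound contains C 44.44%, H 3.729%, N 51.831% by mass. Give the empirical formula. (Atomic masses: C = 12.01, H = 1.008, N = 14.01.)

Assume 100 g: 44.44 g C, 3.729 g H, 51.831 g N.
Moles — C: 44.44 / 12.01 = 3.7 mol; H: 3.729 / 1.008 = 3.699 mol; N: 51.831 / 14.01 = 3.7 mol
Smallest is H at 3.699 mol; normalising gives C 1.000, H 1.000, N 1.000
→ CHN

CHN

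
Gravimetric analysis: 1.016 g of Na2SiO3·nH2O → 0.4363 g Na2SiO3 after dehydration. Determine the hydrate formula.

Na2SiO3·9H2O

Mass of water lost = 1.016 − 0.4363 = 0.5797 g → 0.5797 / 18.02 = 0.03217 mol H2O
Molar mass of Na2SiO3 = 122.07 g/mol → mol Na2SiO3 = 0.4363 / 122.07 = 0.003574
n = 0.03217 / 0.003574 = 9.00 ≈ 9 → Na2SiO3·9H2O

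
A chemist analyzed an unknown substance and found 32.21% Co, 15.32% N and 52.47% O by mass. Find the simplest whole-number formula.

Assume 100 g: 32.21 g Co, 15.32 g N, 52.47 g O.
Moles — Co: 32.21 / 58.93 = 0.5466 mol; N: 15.32 / 14.01 = 1.094 mol; O: 52.47 / 16.00 = 3.279 mol
Divide by the smallest (0.5466 mol Co): Co 1.000, N 2.001, O 6.000
→ CoN2O6

CoN2O6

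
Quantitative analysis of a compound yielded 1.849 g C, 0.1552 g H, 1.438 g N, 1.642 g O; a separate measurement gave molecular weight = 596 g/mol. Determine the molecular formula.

C18H18N12O12

C: 1.849 g ÷ 12.01 g/mol = 0.154 mol
H: 0.1552 g ÷ 1.008 g/mol = 0.154 mol
N: 1.438 g ÷ 14.01 g/mol = 0.1026 mol
O: 1.642 g ÷ 16.00 g/mol = 0.1026 mol
Ratios (÷ 0.1026): C 1.500, H 1.500, N 1.000, O 1.000
Scaling by 2: C 3.00, H 3.00, N 2.00, O 2.00 → C3H3N2O2
Empirical-formula mass = 99.07 g/mol
n = 596 / 99.07 = 6.02 ≈ 6
Molecular formula = (C3H3N2O2)×6 = C18H18N12O12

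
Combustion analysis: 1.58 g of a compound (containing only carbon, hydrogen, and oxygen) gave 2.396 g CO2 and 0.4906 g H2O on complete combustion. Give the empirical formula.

CHO

mol C = 2.396 / 44.01 = 0.05444; mass C = 0.05444 × 12.01 = 0.6539 g
mol H = 2 × (0.4906 / 18.02) = 0.05445; mass H = 0.05445 × 1.008 = 0.05489 g
mass O = 1.58 − (0.7087) = 0.8713 g → mol O = 0.05445
Smallest is C at 0.05444 mol; normalising gives C 1.000, H 1.000, O 1.000
→ CHO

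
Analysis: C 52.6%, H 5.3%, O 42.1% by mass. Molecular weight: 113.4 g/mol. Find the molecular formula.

Assume 100 g: 52.6 g C, 5.3 g H, 42.1 g O.
Moles — C: 52.6 / 12.01 = 4.38 mol; H: 5.3 / 1.008 = 5.258 mol; O: 42.1 / 16.00 = 2.631 mol
Ratios (÷ 2.631): C 1.664, H 1.998, O 1.000
Scaling by 3: C 4.99, H 5.99, O 3.00 → C5H6O3
Empirical-formula mass = 114.10 g/mol
n = 113.4 / 114.10 = 0.99 ≈ 1
Molecular formula = empirical formula = C5H6O3

C5H6O3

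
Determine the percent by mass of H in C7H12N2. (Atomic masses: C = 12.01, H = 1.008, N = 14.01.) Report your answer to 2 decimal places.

9.74%

Molar mass = 7(12.01) + 12(1.008) + 2(14.01) = 124.186 g/mol
Mass of H per mole = 12 × 1.008 = 12.096 g
% H = 12.096 / 124.186 × 100 = 9.74%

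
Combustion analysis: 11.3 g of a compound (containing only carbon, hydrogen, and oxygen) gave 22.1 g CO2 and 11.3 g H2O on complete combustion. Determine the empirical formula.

C2H5O

mol C = 22.1 / 44.01 = 0.5022; mass C = 0.5022 × 12.01 = 6.031 g
mol H = 2 × (11.3 / 18.02) = 1.254; mass H = 1.254 × 1.008 = 1.264 g
mass O = 11.3 − (7.295) = 4.005 g → mol O = 0.2503
Smallest is O at 0.2503 mol; normalising gives C 2.006, H 5.011, O 1.000
Ratio ≈ 2:5:1, so the empirical formula is C2H5O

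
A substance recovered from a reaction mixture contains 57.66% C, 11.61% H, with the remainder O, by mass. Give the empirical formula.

Assume 100 g: 57.66 g C, 11.61 g H, 30.73 g O.
Moles — C: 57.66 / 12.01 = 4.801 mol; H: 11.61 / 1.008 = 11.52 mol; O: 30.73 / 16.00 = 1.921 mol
Smallest is O at 1.921 mol; normalising gives C 2.500, H 5.997, O 1.000
Multiply by 2: C 5.00, H 11.99, O 2.00 → C5H12O2

C5H12O2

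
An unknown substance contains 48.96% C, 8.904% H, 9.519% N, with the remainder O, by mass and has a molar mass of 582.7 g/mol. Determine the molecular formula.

C24H52N4O12

Assume 100 g: 48.96 g C, 8.904 g H, 9.519 g N, 32.617 g O.
C: 48.96 g ÷ 12.01 g/mol = 4.077 mol
H: 8.904 g ÷ 1.008 g/mol = 8.833 mol
N: 9.519 g ÷ 14.01 g/mol = 0.6794 mol
O: 32.617 g ÷ 16.00 g/mol = 2.039 mol
Divide by the smallest (0.6794 mol N): C 6.000, H 13.001, N 1.000, O 3.000
Ratio ≈ 6:13:1:3, so the empirical formula is C6H13NO3
Empirical-formula mass = 147.17 g/mol
n = 582.7 / 147.17 = 3.96 ≈ 4
Molecular formula = (C6H13NO3)×4 = C24H52N4O12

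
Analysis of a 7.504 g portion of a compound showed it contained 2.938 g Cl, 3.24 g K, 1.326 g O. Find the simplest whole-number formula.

ClKO

Moles — Cl: 2.938 / 35.45 = 0.08288 mol; K: 3.24 / 39.10 = 0.08286 mol; O: 1.326 / 16.00 = 0.08288 mol
Ratios (÷ 0.08286): Cl 1.000, K 1.000, O 1.000
Ratio ≈ 1:1:1, so the empirical formula is ClKO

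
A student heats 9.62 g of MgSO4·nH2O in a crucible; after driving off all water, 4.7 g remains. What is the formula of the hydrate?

MgSO4·7H2O

Mass of water lost = 9.62 − 4.7 = 4.92 g → 4.92 / 18.02 = 0.273 mol H2O
Molar mass of MgSO4 = 120.38 g/mol → mol MgSO4 = 4.7 / 120.38 = 0.03904
n = 0.273 / 0.03904 = 6.99 ≈ 7 → MgSO4·7H2O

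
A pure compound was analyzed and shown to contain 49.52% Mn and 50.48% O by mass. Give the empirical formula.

Mn2O7

Assume 100 g: 49.52 g Mn, 50.48 g O.
n(Mn) = 49.52/54.94 = 0.9013, n(O) = 50.48/16.00 = 3.155
Ratios (÷ 0.9013): Mn 1.000, O 3.500
Scaling by 2: Mn 2.00, O 7.00 → Mn2O7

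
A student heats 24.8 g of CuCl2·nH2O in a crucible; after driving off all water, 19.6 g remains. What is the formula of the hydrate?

Mass of water lost = 24.8 − 19.6 = 5.2 g → 5.2 / 18.02 = 0.2886 mol H2O
Molar mass of CuCl2 = 134.45 g/mol → mol CuCl2 = 19.6 / 134.45 = 0.1458
n = 0.2886 / 0.1458 = 1.98 ≈ 2 → CuCl2·2H2O

CuCl2·2H2O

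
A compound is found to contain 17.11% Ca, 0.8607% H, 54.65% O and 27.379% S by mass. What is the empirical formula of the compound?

Assume 100 g: 17.11 g Ca, 0.8607 g H, 54.65 g O, 27.379 g S.
n(Ca) = 17.11/40.08 = 0.4269, n(H) = 0.8607/1.008 = 0.8539, n(O) = 54.65/16.00 = 3.416, n(S) = 27.379/32.07 = 0.8537
Smallest is Ca at 0.4269 mol; normalising gives Ca 1.000, H 2.000, O 8.001, S 2.000
Ratio ≈ 1:2:8:2, so the empirical formula is CaH2O8S2

CaH2O8S2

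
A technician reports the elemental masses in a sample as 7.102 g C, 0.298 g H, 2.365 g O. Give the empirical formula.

C4H2O

n(C) = 7.102/12.01 = 0.5913, n(H) = 0.298/1.008 = 0.2956, n(O) = 2.365/16.00 = 0.1478
Divide by the smallest (0.1478 mol O): C 4.001, H 2.000, O 1.000
≈ 4:2:1 → C4H2O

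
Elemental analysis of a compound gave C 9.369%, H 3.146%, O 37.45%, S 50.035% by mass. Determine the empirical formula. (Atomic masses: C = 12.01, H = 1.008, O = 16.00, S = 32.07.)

CH4O3S2

Assume 100 g: 9.369 g C, 3.146 g H, 37.45 g O, 50.035 g S.
n(C) = 9.369/12.01 = 0.7801, n(H) = 3.146/1.008 = 3.121, n(O) = 37.45/16.00 = 2.341, n(S) = 50.035/32.07 = 1.56
Smallest is C at 0.7801 mol; normalising gives C 1.000, H 4.001, O 3.000, S 2.000
Ratio ≈ 1:4:3:2, so the empirical formula is CH4O3S2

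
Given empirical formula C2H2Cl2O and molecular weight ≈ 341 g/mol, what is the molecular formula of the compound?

C6H6Cl6O3

Empirical-formula mass = 112.94 g/mol
n = 341 / 112.94 = 3.02 ≈ 3
Molecular formula = (C2H2Cl2O)3 = C6H6Cl6O3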